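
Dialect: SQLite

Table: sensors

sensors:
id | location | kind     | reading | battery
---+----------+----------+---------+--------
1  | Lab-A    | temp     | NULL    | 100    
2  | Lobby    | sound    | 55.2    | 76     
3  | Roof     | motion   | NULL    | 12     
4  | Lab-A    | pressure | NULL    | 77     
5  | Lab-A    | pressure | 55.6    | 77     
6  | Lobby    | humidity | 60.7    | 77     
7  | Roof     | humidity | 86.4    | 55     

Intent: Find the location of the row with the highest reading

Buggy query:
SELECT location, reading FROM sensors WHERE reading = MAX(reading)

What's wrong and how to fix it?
Bug: MAX(reading) is an aggregate and cannot be used directly in WHERE

Fix: Wrap MAX in a scalar subquery so WHERE compares against a single value

Corrected query:
SELECT location, reading FROM sensors WHERE reading = (SELECT MAX(reading) FROM sensors)

Result:
location | reading
---------+--------
Roof     | 86.4   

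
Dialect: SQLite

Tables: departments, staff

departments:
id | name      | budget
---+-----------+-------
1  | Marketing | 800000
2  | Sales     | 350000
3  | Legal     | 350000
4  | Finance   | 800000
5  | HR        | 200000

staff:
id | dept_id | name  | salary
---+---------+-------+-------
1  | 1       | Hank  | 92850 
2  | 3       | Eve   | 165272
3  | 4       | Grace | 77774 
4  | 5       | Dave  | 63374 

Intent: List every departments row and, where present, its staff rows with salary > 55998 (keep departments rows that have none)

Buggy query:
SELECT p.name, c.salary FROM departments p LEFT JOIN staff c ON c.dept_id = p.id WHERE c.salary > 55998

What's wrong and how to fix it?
Bug: Filtering c.salary in WHERE discards the NULL rows produced by LEFT JOIN, turning it into an inner join

Fix: Move the right-table condition into the ON clause so unmatched parents are kept

Corrected query:
SELECT p.name, c.salary FROM departments p LEFT JOIN staff c ON c.dept_id = p.id AND c.salary > 55998

Result:
name      | salary
----------+-------
Marketing | 92850 
Sales     | NULL  
Legal     | 165272
Finance   | 77774 
HR        | 63374 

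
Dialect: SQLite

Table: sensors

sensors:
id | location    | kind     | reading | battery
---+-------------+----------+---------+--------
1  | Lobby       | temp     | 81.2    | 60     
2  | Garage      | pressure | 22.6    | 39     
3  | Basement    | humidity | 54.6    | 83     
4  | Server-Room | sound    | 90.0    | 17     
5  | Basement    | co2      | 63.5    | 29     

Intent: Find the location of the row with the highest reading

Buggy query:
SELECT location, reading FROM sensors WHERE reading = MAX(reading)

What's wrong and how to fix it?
Bug: WHERE is evaluated per row; an aggregate over the whole table isn't defined there

Fix: Use a subquery: WHERE reading = (SELECT MAX(reading) FROM sensors)

Corrected query:
SELECT location, reading FROM sensors WHERE reading = (SELECT MAX(reading) FROM sensors)

Result:
location    | reading
------------+--------
Server-Room | 90     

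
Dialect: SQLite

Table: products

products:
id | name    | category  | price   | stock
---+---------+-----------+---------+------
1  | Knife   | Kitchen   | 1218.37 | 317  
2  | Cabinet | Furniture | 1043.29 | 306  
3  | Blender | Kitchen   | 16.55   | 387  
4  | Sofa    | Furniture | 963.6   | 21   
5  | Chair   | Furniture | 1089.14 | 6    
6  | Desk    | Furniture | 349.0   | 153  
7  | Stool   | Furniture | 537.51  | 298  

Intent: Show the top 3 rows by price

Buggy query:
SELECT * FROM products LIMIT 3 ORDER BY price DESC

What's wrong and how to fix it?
Bug: ORDER BY cannot follow LIMIT; LIMIT is the final clause

Fix: Swap the clauses: ORDER BY first, then LIMIT

Corrected query:
SELECT * FROM products ORDER BY price DESC LIMIT 3

Result:
id | name    | category  | price   | stock
---+---------+-----------+---------+------
1  | Knife   | Kitchen   | 1218.37 | 317  
5  | Chair   | Furniture | 1089.14 | 6    
2  | Cabinet | Furniture | 1043.29 | 306  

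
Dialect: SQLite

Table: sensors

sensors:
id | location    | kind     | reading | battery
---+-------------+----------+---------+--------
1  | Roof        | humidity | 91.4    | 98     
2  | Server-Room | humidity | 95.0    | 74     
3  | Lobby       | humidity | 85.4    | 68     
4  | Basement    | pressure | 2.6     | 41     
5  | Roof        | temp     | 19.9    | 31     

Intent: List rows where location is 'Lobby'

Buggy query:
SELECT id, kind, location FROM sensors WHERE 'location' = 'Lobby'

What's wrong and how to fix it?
Bug: Single quotes denote string literals in SQL; the column name is being compared as a constant string

Fix: Remove the quotes around the column name (or use double quotes for an identifier)

Corrected query:
SELECT id, kind, location FROM sensors WHERE location = 'Lobby'

Result:
id | kind     | location
---+----------+---------
3  | humidity | Lobby   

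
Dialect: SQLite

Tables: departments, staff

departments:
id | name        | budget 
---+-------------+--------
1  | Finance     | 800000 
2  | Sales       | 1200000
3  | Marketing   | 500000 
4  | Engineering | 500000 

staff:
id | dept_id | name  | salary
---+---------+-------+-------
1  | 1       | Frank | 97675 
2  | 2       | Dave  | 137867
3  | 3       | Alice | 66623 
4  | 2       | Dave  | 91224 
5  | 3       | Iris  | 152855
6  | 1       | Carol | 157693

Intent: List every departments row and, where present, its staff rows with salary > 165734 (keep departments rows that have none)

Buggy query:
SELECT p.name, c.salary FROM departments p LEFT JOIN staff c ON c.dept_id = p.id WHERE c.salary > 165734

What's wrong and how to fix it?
Bug: A WHERE condition on the right-hand table after LEFT JOIN drops unmatched parents

Fix: Move the right-table condition into the ON clause so unmatched parents are kept

Corrected query:
SELECT p.name, c.salary FROM departments p LEFT JOIN staff c ON c.dept_id = p.id AND c.salary > 165734

Result:
name        | salary
------------+-------
Finance     | NULL  
Sales       | NULL  
Marketing   | NULL  
Engineering | NULL  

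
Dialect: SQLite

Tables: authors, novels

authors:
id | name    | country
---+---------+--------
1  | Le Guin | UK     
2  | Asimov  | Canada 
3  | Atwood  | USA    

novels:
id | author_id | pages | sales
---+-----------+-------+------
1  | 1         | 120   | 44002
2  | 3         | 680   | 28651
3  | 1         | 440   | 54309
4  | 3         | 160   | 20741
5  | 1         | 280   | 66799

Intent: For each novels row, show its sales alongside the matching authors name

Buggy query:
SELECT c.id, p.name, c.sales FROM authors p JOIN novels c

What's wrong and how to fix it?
Bug: JOIN with no ON clause produces a cartesian product; every novels row pairs with every authors row

Fix: Specify the join condition linking the foreign key to the parent id

Corrected query:
SELECT c.id, p.name, c.sales FROM authors p JOIN novels c ON c.author_id = p.id

Result:
id | name    | sales
---+---------+------
1  | Le Guin | 44002
2  | Atwood  | 28651
3  | Le Guin | 54309
4  | Atwood  | 20741
5  | Le Guin | 66799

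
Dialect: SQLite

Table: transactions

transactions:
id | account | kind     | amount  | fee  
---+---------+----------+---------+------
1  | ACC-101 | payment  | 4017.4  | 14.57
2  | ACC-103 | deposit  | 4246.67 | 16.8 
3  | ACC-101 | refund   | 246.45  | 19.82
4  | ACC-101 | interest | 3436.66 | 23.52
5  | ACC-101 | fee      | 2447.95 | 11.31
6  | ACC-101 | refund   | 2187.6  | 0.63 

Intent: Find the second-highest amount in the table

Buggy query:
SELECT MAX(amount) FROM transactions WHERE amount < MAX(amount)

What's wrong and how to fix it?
Bug: MAX(amount) on the right of the comparison is an aggregate-in-WHERE error

Fix: Put the inner MAX in a scalar subquery

Corrected query:
SELECT MAX(amount) FROM transactions WHERE amount < (SELECT MAX(amount) FROM transactions)

Result:
MAX(amount)
-----------
4017.4     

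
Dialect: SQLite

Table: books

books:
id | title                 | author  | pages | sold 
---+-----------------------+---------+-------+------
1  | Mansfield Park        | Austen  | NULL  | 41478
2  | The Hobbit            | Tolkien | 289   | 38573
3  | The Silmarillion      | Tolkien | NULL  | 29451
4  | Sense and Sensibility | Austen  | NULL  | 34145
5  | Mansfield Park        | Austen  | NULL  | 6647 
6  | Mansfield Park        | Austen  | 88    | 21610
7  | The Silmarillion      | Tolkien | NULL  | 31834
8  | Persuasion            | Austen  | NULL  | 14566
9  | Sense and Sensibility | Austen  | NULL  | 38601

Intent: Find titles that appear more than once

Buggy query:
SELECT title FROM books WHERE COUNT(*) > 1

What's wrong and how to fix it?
Bug: WHERE can't reference COUNT(*); aggregates are computed after WHERE

Fix: GROUP BY title, then filter groups with HAVING COUNT(*) > 1

Corrected query:
SELECT title FROM books GROUP BY title HAVING COUNT(*) > 1

Result:
title                
---------------------
Mansfield Park       
Sense and Sensibility
The Silmarillion     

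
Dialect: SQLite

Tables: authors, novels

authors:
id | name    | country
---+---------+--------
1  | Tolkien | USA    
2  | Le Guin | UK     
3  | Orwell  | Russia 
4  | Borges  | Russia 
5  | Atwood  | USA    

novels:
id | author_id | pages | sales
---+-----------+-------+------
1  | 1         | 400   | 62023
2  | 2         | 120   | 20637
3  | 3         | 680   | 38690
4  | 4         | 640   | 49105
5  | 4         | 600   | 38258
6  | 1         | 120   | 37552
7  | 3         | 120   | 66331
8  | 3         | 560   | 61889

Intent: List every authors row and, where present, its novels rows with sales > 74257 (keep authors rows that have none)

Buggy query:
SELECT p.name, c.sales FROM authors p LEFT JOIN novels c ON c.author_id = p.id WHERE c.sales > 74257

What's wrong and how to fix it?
Bug: A WHERE condition on the right-hand table after LEFT JOIN drops unmatched parents

Fix: Move the right-table condition into the ON clause so unmatched parents are kept

Corrected query:
SELECT p.name, c.sales FROM authors p LEFT JOIN novels c ON c.author_id = p.id AND c.sales > 74257

Result:
name    | sales
--------+------
Tolkien | NULL 
Le Guin | NULL 
Orwell  | NULL 
Borges  | NULL 
Atwood  | NULL 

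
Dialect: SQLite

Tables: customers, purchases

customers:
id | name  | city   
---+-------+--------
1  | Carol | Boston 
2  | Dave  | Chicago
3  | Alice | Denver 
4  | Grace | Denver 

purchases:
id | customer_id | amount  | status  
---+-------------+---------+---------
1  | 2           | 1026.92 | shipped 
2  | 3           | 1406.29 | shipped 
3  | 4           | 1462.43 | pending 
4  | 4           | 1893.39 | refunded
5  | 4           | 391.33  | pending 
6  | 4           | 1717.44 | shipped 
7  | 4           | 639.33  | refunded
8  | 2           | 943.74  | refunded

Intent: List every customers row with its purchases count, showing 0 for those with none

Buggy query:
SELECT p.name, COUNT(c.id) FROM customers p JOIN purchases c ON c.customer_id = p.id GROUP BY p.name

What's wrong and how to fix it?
Bug: INNER JOIN drops customers rows that have no matching purchases rows

Fix: Use LEFT JOIN so parents without children still appear (COUNT(c.id) gives 0)

Corrected query:
SELECT p.name, COUNT(c.id) FROM customers p LEFT JOIN purchases c ON c.customer_id = p.id GROUP BY p.name

Result:
name  | COUNT(c.id)
------+------------
Alice | 1          
Carol | 0          
Dave  | 2          
Grace | 5          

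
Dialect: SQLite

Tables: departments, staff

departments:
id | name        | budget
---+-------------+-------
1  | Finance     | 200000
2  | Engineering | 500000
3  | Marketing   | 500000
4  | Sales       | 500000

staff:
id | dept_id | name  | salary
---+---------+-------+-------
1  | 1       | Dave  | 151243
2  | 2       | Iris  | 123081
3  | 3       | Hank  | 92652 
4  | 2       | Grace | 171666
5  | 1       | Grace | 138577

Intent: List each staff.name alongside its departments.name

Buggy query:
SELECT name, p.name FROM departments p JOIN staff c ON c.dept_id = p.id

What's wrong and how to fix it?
Bug: Both tables have a 'name' column; the unqualified reference is ambiguous

Fix: Prefix ambiguous columns with the table alias

Corrected query:
SELECT c.name, p.name FROM departments p JOIN staff c ON c.dept_id = p.id

Result:
name  | name       
------+------------
Dave  | Finance    
Iris  | Engineering
Hank  | Marketing  
Grace | Engineering
Grace | Finance    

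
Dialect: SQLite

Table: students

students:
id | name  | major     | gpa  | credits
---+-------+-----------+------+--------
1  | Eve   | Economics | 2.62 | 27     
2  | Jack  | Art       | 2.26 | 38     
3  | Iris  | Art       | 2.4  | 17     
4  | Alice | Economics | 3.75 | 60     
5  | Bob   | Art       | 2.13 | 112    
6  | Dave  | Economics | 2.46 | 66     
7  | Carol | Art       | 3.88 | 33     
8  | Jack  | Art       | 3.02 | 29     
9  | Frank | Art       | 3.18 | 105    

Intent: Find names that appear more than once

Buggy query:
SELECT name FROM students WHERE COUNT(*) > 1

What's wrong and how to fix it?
Bug: COUNT(*) is an aggregate and cannot be used in WHERE

Fix: Group first, then use HAVING for the count condition

Corrected query:
SELECT name FROM students GROUP BY name HAVING COUNT(*) > 1

Result:
name
----
Jack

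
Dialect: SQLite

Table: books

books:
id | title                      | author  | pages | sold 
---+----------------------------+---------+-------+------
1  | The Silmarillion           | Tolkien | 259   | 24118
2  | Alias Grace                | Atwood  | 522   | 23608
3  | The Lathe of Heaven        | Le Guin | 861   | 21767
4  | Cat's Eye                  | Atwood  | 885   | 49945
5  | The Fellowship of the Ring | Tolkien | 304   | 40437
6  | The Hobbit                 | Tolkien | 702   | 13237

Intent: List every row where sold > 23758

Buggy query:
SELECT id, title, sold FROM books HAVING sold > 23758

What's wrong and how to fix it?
Bug: This is a non-aggregate query (no GROUP BY, no aggregates), so in SQLite the HAVING clause is invalid here; a row-level condition belongs in WHERE

Fix: Replace HAVING with WHERE since the condition applies to individual rows

Corrected query:
SELECT id, title, sold FROM books WHERE sold > 23758

Result:
id | title                      | sold 
---+----------------------------+------
1  | The Silmarillion           | 24118
4  | Cat's Eye                  | 49945
5  | The Fellowship of the Ring | 40437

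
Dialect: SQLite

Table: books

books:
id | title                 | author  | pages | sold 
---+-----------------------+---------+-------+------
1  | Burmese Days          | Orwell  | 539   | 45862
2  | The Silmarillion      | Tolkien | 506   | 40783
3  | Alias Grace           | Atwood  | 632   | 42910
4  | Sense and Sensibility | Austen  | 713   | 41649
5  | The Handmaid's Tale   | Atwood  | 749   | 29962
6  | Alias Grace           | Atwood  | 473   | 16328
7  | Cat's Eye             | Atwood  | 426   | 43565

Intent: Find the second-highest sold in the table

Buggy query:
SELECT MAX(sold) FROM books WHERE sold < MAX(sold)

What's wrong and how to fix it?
Bug: MAX(sold) on the right of the comparison is an aggregate-in-WHERE error

Fix: Put the inner MAX in a scalar subquery

Corrected query:
SELECT MAX(sold) FROM books WHERE sold < (SELECT MAX(sold) FROM books)

Result:
MAX(sold)
---------
43565    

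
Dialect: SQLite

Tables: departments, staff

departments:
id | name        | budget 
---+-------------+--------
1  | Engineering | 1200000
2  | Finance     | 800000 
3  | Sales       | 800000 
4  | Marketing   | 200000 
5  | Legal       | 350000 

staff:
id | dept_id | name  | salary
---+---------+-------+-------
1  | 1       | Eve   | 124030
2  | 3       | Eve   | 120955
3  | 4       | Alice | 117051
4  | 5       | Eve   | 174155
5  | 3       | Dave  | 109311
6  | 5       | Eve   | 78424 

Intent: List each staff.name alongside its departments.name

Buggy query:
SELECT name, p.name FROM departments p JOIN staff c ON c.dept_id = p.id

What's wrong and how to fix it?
Bug: Both tables have a 'name' column; the unqualified reference is ambiguous

Fix: Qualify the column with its table alias (c.name)

Corrected query:
SELECT c.name, p.name FROM departments p JOIN staff c ON c.dept_id = p.id

Result:
name  | name       
------+------------
Eve   | Engineering
Eve   | Sales      
Alice | Marketing  
Eve   | Legal      
Dave  | Sales      
Eve   | Legal      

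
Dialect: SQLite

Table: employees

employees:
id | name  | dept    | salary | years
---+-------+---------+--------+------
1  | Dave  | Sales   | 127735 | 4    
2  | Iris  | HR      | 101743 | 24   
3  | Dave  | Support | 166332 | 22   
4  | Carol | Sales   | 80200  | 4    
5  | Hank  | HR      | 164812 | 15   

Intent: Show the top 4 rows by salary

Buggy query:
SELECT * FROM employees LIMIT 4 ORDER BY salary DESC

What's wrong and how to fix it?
Bug: ORDER BY cannot follow LIMIT; LIMIT is the final clause

Fix: Sort with ORDER BY, then apply LIMIT

Corrected query:
SELECT * FROM employees ORDER BY salary DESC LIMIT 4

Result:
id | name | dept    | salary | years
---+------+---------+--------+------
3  | Dave | Support | 166332 | 22   
5  | Hank | HR      | 164812 | 15   
1  | Dave | Sales   | 127735 | 4    
2  | Iris | HR      | 101743 | 24   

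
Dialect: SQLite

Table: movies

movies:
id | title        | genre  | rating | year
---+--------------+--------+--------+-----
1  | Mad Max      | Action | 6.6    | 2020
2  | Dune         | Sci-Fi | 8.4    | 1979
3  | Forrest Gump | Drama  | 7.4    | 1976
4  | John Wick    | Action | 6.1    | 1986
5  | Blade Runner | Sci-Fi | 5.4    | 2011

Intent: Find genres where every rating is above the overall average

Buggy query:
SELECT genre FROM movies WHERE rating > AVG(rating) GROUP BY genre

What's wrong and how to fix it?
Bug: AVG() is an aggregate; it can't sit directly in WHERE

Fix: Compute the overall average in a scalar subquery and compare each group's MIN against it in HAVING

Corrected query:
SELECT genre FROM movies GROUP BY genre HAVING MIN(rating) > (SELECT AVG(rating) FROM movies)

Result:
genre
-----
Drama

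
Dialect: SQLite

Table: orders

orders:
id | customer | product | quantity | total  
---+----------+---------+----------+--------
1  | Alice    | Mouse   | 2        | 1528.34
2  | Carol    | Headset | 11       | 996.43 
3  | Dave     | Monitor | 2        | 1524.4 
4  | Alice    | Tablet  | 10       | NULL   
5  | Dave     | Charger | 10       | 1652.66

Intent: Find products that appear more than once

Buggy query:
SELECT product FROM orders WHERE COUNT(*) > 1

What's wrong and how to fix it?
Bug: WHERE can't reference COUNT(*); aggregates are computed after WHERE

Fix: Group first, then use HAVING for the count condition

Corrected query:
SELECT product FROM orders GROUP BY product HAVING COUNT(*) > 1

Result:
(no rows)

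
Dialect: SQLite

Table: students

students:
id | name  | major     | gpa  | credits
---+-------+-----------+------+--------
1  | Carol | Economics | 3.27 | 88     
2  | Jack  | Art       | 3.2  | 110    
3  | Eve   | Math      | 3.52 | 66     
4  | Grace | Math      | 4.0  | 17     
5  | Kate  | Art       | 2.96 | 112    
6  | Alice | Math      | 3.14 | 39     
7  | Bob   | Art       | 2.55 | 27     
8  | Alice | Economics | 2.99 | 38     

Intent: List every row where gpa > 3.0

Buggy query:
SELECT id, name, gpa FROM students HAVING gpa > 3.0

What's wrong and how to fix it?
Bug: This is a non-aggregate query (no GROUP BY, no aggregates), so in SQLite the HAVING clause is invalid here; a row-level condition belongs in WHERE

Fix: Use WHERE for row-level filtering

Corrected query:
SELECT id, name, gpa FROM students WHERE gpa > 3.0

Result:
id | name  | gpa 
---+-------+-----
1  | Carol | 3.27
2  | Jack  | 3.2 
3  | Eve   | 3.52
4  | Grace | 4   
6  | Alice | 3.14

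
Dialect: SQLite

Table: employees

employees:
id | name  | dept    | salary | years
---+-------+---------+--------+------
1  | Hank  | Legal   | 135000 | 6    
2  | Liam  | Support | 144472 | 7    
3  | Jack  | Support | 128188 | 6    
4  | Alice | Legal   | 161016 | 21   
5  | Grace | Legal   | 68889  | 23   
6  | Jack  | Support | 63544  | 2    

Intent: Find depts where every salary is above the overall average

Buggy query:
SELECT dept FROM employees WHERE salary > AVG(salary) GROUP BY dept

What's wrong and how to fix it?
Bug: AVG() is an aggregate; it can't sit directly in WHERE

Fix: Use a subquery for AVG and a HAVING MIN(...) filter so the condition holds for every row in the group

Corrected query:
SELECT dept FROM employees GROUP BY dept HAVING MIN(salary) > (SELECT AVG(salary) FROM employees)

Result:
(no rows)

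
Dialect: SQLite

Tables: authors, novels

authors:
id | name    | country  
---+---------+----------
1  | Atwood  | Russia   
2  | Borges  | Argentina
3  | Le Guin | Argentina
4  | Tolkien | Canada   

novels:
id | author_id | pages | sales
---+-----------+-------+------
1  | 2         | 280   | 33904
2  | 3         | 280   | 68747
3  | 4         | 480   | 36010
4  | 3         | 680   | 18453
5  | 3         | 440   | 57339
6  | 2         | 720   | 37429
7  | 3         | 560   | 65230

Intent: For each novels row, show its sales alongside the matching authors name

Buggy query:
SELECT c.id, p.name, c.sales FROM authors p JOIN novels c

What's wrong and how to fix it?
Bug: Missing join condition: each novels row is matched to all authors rows instead of just its own

Fix: Add ON c.author_id = p.id to the JOIN

Corrected query:
SELECT c.id, p.name, c.sales FROM authors p JOIN novels c ON c.author_id = p.id

Result:
id | name    | sales
---+---------+------
1  | Borges  | 33904
2  | Le Guin | 68747
3  | Tolkien | 36010
4  | Le Guin | 18453
5  | Le Guin | 57339
6  | Borges  | 37429
7  | Le Guin | 65230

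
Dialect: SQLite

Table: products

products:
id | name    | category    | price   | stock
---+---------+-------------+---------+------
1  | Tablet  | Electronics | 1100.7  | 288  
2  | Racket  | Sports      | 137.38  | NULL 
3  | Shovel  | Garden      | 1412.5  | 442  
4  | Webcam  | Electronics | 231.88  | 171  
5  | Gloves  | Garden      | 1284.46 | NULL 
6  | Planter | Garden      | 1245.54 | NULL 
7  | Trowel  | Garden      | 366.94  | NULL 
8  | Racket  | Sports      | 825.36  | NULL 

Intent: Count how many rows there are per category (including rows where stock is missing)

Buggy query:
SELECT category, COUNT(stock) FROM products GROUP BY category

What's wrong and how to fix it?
Bug: COUNT(stock) skips NULLs, so groups with missing stock are undercounted

Fix: Replace COUNT(stock) with COUNT(*)

Corrected query:
SELECT category, COUNT(*) FROM products GROUP BY category

Result:
category    | COUNT(*)
------------+---------
Electronics | 2       
Garden      | 4       
Sports      | 2       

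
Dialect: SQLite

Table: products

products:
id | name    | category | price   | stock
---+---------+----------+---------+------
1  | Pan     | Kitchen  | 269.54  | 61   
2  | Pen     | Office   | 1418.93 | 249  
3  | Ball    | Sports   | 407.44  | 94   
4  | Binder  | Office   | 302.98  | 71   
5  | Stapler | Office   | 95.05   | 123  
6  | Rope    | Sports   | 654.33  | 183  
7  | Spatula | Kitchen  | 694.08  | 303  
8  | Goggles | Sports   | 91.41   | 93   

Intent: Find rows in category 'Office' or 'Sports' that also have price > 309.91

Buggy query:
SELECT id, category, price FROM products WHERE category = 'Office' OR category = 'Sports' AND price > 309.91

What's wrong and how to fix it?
Bug: AND binds tighter than OR, so this parses as category = 'Office' OR (category = 'Sports' AND price > 309.91)

Fix: Group the OR with parentheses (or use IN), then AND the threshold

Corrected query:
SELECT id, category, price FROM products WHERE (category = 'Office' OR category = 'Sports') AND price > 309.91

Result:
id | category | price  
---+----------+--------
2  | Office   | 1418.93
3  | Sports   | 407.44 
6  | Sports   | 654.33 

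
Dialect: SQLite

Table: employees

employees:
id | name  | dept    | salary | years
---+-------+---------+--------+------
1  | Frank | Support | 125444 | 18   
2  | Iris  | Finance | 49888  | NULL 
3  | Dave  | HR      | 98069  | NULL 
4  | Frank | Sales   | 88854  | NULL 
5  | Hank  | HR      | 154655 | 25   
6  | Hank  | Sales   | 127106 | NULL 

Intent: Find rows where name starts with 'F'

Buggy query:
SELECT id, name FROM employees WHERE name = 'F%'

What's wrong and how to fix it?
Bug: Wildcards only work with LIKE; '=' treats '%' as a literal character

Fix: Replace '=' with LIKE so 'F%' is treated as a pattern

Corrected query:
SELECT id, name FROM employees WHERE name LIKE 'F%'

Result:
id | name 
---+------
1  | Frank
4  | Frank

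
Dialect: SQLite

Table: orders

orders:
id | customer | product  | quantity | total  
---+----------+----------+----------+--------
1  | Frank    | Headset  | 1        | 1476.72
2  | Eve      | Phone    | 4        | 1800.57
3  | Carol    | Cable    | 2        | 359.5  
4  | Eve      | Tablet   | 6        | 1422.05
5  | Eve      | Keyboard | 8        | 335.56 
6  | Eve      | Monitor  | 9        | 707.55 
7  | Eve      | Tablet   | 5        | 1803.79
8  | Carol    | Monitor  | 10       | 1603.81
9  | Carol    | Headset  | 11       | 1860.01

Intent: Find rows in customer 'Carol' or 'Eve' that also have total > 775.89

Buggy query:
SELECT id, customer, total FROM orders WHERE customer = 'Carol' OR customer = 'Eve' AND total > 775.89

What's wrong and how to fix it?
Bug: Without parentheses, AND is evaluated before OR, so the total filter only applies to the 'Eve' branch

Fix: Group the OR with parentheses (or use IN), then AND the threshold

Corrected query:
SELECT id, customer, total FROM orders WHERE (customer = 'Carol' OR customer = 'Eve') AND total > 775.89

Result:
id | customer | total  
---+----------+--------
2  | Eve      | 1800.57
4  | Eve      | 1422.05
7  | Eve      | 1803.79
8  | Carol    | 1603.81
9  | Carol    | 1860.01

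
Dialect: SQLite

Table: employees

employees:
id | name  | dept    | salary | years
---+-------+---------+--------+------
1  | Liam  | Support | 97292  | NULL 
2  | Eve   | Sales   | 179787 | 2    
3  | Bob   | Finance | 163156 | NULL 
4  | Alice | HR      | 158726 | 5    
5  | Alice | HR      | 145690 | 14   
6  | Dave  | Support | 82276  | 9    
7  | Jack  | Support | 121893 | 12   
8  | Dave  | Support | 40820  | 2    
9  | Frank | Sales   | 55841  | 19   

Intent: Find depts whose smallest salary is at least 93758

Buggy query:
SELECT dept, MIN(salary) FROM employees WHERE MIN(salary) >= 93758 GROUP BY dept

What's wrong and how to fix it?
Bug: Aggregates like MIN are computed per group after WHERE runs

Fix: Replace WHERE with HAVING after the GROUP BY

Corrected query:
SELECT dept, MIN(salary) FROM employees GROUP BY dept HAVING MIN(salary) >= 93758

Result:
dept    | MIN(salary)
--------+------------
Finance | 163156     
HR      | 145690     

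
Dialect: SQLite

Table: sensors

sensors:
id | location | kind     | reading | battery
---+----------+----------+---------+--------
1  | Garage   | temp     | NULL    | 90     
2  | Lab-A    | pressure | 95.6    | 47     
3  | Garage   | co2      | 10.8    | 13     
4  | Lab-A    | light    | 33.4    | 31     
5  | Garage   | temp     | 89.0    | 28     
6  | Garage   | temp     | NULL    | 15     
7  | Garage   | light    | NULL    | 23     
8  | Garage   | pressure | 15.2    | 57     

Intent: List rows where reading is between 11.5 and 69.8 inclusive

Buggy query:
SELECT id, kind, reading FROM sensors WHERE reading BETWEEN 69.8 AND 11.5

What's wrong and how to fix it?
Bug: BETWEEN expects the lower bound first; with 69.8 AND 11.5 the range is empty

Fix: Swap the bounds so the smaller value comes first

Corrected query:
SELECT id, kind, reading FROM sensors WHERE reading BETWEEN 11.5 AND 69.8

Result:
id | kind     | reading
---+----------+--------
4  | light    | 33.4   
8  | pressure | 15.2   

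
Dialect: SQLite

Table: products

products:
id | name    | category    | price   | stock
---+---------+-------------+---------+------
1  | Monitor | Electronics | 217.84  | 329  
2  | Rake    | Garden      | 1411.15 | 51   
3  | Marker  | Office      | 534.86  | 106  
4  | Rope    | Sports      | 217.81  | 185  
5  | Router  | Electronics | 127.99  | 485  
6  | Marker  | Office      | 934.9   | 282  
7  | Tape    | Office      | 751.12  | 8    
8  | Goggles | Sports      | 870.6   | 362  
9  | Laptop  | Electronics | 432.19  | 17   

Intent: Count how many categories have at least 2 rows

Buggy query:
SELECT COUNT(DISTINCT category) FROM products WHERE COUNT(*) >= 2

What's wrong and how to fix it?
Bug: COUNT(*) cannot appear in WHERE; the per-group count doesn't exist yet

Fix: Group first with HAVING COUNT(*) >= 2, then COUNT the resulting groups

Corrected query:
SELECT COUNT(*) FROM (SELECT category FROM products GROUP BY category HAVING COUNT(*) >= 2)

Result:
COUNT(*)
--------
3       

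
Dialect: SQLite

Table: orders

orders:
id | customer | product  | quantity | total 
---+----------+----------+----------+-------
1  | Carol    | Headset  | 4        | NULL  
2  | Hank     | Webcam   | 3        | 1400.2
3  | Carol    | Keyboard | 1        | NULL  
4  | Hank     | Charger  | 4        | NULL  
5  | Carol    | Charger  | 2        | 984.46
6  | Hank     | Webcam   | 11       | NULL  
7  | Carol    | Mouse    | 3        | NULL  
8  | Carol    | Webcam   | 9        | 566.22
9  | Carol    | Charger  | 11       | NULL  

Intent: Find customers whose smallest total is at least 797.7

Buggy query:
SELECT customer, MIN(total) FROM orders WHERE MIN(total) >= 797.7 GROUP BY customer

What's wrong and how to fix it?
Bug: Aggregates like MIN are computed per group after WHERE runs

Fix: Replace WHERE with HAVING after the GROUP BY

Corrected query:
SELECT customer, MIN(total) FROM orders GROUP BY customer HAVING MIN(total) >= 797.7

Result:
customer | MIN(total)
---------+-----------
Hank     | 1400.2    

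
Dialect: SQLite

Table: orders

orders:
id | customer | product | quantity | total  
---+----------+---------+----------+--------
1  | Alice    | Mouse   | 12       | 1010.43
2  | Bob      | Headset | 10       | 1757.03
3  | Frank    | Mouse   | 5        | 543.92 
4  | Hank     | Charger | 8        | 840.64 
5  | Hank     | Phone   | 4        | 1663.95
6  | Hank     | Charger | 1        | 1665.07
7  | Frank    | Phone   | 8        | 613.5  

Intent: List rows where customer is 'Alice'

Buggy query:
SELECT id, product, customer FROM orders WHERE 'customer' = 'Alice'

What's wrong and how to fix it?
Bug: 'customer' in single quotes is a string literal, not the column; the comparison is literal-vs-literal and never true

Fix: Remove the quotes around the column name (or use double quotes for an identifier)

Corrected query:
SELECT id, product, customer FROM orders WHERE customer = 'Alice'

Result:
id | product | customer
---+---------+---------
1  | Mouse   | Alice   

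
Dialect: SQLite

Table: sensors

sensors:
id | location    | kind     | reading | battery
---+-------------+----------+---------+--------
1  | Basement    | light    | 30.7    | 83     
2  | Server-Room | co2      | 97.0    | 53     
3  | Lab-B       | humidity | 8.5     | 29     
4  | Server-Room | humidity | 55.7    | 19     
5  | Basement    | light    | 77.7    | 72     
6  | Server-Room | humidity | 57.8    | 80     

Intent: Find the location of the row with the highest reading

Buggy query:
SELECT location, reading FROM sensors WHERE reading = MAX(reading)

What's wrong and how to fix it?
Bug: MAX(reading) is an aggregate and cannot be used directly in WHERE

Fix: Use a subquery: WHERE reading = (SELECT MAX(reading) FROM sensors)

Corrected query:
SELECT location, reading FROM sensors WHERE reading = (SELECT MAX(reading) FROM sensors)

Result:
location    | reading
------------+--------
Server-Room | 97     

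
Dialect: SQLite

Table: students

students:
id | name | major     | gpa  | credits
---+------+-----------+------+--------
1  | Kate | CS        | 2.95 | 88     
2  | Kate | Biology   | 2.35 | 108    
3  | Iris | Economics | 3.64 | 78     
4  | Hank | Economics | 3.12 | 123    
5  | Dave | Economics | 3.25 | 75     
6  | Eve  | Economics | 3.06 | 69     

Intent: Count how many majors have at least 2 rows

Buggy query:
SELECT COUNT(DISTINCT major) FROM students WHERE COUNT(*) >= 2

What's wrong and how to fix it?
Bug: WHERE filters individual rows, not groups, so a group-level COUNT is invalid there

Fix: Group first with HAVING COUNT(*) >= 2, then COUNT the resulting groups

Corrected query:
SELECT COUNT(*) FROM (SELECT major FROM students GROUP BY major HAVING COUNT(*) >= 2)

Result:
COUNT(*)
--------
1       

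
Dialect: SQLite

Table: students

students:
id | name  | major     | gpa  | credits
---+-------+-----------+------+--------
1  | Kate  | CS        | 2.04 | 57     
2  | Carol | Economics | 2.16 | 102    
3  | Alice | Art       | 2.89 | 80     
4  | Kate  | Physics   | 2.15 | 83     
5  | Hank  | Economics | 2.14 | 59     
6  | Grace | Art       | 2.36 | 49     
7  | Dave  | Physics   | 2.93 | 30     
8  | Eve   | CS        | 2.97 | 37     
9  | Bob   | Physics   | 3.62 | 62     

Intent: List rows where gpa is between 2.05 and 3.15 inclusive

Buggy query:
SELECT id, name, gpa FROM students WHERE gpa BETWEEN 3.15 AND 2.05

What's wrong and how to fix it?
Bug: BETWEEN expects the lower bound first; with 3.15 AND 2.05 the range is empty

Fix: Write BETWEEN 2.05 AND 3.15

Corrected query:
SELECT id, name, gpa FROM students WHERE gpa BETWEEN 2.05 AND 3.15

Result:
id | name  | gpa 
---+-------+-----
2  | Carol | 2.16
3  | Alice | 2.89
4  | Kate  | 2.15
5  | Hank  | 2.14
6  | Grace | 2.36
7  | Dave  | 2.93
8  | Eve   | 2.97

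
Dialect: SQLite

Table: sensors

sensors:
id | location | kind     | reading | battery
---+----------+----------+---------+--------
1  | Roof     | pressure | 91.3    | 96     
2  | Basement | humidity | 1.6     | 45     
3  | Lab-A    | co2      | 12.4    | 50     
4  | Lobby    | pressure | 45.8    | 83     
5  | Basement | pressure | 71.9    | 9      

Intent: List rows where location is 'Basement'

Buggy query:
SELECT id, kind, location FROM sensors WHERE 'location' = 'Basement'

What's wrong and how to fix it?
Bug: 'location' in single quotes is a string literal, not the column; the comparison is literal-vs-literal and never true

Fix: Remove the quotes around the column name (or use double quotes for an identifier)

Corrected query:
SELECT id, kind, location FROM sensors WHERE location = 'Basement'

Result:
id | kind     | location
---+----------+---------
2  | humidity | Basement
5  | pressure | Basement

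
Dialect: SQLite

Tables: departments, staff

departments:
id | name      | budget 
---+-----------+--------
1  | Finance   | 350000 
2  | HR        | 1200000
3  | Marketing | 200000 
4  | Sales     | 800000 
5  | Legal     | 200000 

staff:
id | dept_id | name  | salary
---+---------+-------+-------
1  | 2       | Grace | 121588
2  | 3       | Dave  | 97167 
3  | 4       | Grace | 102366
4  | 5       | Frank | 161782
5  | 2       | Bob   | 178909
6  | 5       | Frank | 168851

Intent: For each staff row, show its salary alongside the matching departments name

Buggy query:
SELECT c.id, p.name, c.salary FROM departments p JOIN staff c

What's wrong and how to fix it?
Bug: JOIN with no ON clause produces a cartesian product; every staff row pairs with every departments row

Fix: Specify the join condition linking the foreign key to the parent id

Corrected query:
SELECT c.id, p.name, c.salary FROM departments p JOIN staff c ON c.dept_id = p.id

Result:
id | name      | salary
---+-----------+-------
1  | HR        | 121588
2  | Marketing | 97167 
3  | Sales     | 102366
4  | Legal     | 161782
5  | HR        | 178909
6  | Legal     | 168851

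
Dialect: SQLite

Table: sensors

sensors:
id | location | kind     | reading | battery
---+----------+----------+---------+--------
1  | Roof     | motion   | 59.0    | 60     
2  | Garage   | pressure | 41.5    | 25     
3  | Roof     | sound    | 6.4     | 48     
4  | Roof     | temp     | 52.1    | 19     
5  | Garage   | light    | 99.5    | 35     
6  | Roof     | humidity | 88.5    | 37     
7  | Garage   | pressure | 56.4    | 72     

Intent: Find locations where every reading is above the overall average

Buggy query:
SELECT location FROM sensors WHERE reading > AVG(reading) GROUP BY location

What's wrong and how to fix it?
Bug: WHERE evaluates per row before aggregation, so AVG() is unavailable

Fix: Use a subquery for AVG and a HAVING MIN(...) filter so the condition holds for every row in the group

Corrected query:
SELECT location FROM sensors GROUP BY location HAVING MIN(reading) > (SELECT AVG(reading) FROM sensors)

Result:
(no rows)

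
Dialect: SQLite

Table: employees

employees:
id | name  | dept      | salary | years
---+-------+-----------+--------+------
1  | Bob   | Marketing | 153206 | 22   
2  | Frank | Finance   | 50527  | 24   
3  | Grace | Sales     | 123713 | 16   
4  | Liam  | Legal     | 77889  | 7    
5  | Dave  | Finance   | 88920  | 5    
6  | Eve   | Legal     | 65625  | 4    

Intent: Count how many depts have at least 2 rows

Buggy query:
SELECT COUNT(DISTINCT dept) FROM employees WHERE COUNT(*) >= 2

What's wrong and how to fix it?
Bug: COUNT(*) cannot appear in WHERE; the per-group count doesn't exist yet

Fix: Group first with HAVING COUNT(*) >= 2, then COUNT the resulting groups

Corrected query:
SELECT COUNT(*) FROM (SELECT dept FROM employees GROUP BY dept HAVING COUNT(*) >= 2)

Result:
COUNT(*)
--------
2       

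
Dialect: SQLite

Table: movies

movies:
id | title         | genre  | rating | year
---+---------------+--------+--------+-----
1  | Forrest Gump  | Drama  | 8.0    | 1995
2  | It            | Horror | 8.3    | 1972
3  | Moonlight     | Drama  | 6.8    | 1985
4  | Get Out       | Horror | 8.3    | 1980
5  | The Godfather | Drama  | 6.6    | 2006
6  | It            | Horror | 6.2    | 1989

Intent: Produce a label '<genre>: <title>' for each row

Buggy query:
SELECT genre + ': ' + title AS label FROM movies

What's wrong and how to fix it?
Bug: SQLite uses || for string concatenation; + coerces text to numbers (yielding 0)

Fix: Replace + with || to concatenate text

Corrected query:
SELECT genre || ': ' || title AS label FROM movies

Result:
label               
--------------------
Drama: Forrest Gump 
Horror: It          
Drama: Moonlight    
Horror: Get Out     
Drama: The Godfather
Horror: It          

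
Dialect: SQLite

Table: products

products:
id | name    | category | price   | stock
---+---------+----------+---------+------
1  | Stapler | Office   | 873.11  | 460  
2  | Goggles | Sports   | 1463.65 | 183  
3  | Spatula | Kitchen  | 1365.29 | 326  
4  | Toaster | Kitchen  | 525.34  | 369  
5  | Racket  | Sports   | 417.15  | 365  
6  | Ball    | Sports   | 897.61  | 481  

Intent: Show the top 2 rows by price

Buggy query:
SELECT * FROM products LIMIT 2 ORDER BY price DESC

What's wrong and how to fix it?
Bug: LIMIT must come after ORDER BY

Fix: Swap the clauses: ORDER BY first, then LIMIT

Corrected query:
SELECT * FROM products ORDER BY price DESC LIMIT 2

Result:
id | name    | category | price   | stock
---+---------+----------+---------+------
2  | Goggles | Sports   | 1463.65 | 183  
3  | Spatula | Kitchen  | 1365.29 | 326  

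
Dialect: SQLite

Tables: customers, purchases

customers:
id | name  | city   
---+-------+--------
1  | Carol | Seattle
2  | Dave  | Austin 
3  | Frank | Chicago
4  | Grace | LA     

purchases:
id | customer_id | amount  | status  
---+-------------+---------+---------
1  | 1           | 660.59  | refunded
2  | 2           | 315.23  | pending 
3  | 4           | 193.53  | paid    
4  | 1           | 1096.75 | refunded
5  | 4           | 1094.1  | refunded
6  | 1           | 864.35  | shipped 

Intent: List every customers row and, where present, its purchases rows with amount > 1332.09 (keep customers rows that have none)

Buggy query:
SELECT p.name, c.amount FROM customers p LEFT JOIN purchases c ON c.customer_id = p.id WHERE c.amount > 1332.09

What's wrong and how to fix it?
Bug: A WHERE condition on the right-hand table after LEFT JOIN drops unmatched parents

Fix: Move the right-table condition into the ON clause so unmatched parents are kept

Corrected query:
SELECT p.name, c.amount FROM customers p LEFT JOIN purchases c ON c.customer_id = p.id AND c.amount > 1332.09

Result:
name  | amount
------+-------
Carol | NULL  
Dave  | NULL  
Frank | NULL  
Grace | NULL  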